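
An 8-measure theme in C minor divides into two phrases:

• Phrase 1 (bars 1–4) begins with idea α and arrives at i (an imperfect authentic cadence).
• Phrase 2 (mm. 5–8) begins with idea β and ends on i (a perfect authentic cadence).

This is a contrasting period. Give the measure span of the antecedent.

measures 1–4

The phrase ending with the weaker cadence (imperfect authentic cadence) is the antecedent; the one ending more conclusively (perfect authentic cadence) is the consequent. The antecedent is measures 1–4.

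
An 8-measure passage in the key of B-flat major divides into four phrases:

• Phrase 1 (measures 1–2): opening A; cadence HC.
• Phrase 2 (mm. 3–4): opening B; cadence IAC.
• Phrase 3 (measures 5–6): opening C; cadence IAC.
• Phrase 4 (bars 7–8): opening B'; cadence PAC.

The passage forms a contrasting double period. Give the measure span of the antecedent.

In a double period the four phrases pair into a large antecedent (phrases 1–2, ending imperfect authentic cadence) and a large consequent (phrases 3–4, ending perfect authentic cadence). The antecedent spans mm. 1–4.

measures 1–4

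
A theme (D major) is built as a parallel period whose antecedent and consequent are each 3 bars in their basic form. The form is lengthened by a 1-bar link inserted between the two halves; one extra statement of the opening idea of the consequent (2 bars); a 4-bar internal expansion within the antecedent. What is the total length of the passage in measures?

13 measures

Basic parallel period: 3 + 3 = 6 bars.
6 (basic form) + 1 (link) + 2 (extra statement) + 4 (internal expansion) = 13.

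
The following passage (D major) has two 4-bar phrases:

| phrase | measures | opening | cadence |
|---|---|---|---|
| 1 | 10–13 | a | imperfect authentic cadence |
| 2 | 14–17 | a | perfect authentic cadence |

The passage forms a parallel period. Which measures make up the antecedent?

The antecedent is the phrase ending with the weaker cadence (imperfect authentic cadence, phrase 1) and the consequent the one ending more conclusively (perfect authentic cadence, phrase 2); the antecedent is measures 10-13.

measures 10–13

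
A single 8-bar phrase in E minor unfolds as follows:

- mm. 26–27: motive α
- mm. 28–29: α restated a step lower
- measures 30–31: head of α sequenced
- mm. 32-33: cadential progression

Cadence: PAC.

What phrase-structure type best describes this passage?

sentence

Basic idea (mm. 26–27) + its repetition (measures 28-29) form the presentation; fragmentation and cadence (measures 30–33) form the continuation — the 8-bar whole is a sentence.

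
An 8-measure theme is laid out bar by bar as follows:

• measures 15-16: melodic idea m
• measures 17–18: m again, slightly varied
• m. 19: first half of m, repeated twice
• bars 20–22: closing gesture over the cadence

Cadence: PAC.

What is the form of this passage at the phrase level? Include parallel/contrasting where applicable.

Basic idea (mm. 15–16) + its repetition (measures 17-18) form the presentation; fragmentation and cadence (mm. 19–22) form the continuation — the 8-bar whole is a sentence.

sentence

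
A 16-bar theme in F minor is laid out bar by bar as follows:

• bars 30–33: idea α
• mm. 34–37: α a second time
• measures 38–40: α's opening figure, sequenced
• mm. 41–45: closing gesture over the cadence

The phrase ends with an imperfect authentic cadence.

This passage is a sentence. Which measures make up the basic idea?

measures 30–33

The presentation of a sentence is the basic idea (mm. 30-33) plus its repetition (bars 34–37); the basic idea is therefore mm. 30–33.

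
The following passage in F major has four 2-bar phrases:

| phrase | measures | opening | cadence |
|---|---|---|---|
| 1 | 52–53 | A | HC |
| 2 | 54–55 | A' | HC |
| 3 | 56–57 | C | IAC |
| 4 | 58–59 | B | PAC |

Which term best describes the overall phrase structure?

Four phrases in two halves: the first half (mm. 52–55) ends with a half cadence, the second (bars 56-59) with a perfect authentic cadence — a large antecedent–consequent pair, i.e. a double period.
Phrase 3 begins with different material from phrase 1, making it contrasting.

contrasting double period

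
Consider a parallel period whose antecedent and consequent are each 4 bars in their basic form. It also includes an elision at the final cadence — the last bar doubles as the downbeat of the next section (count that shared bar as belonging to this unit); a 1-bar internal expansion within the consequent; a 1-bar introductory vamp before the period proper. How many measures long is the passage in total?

10 measures

Basic parallel period: 4 + 4 = 8 bars.
8 (basic form) + 1 (internal expansion) + 1 (introduction) = 10.
The elision shares a bar with the next section but does not change this unit's count.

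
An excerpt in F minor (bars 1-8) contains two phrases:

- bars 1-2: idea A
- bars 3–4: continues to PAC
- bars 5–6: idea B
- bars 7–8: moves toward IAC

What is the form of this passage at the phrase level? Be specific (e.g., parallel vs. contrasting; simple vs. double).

phrase group

The second phrase closes with an imperfect authentic cadence, which is not stronger than the first phrase's perfect authentic cadence; without a weak→strong cadential pair there is no antecedent–consequent relationship, so this is a phrase group rather than a period.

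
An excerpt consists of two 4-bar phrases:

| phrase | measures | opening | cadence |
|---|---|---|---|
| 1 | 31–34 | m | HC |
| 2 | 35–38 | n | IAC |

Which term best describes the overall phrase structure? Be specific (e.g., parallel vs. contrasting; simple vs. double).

contrasting period

Phrase 1 ends with a half cadence (weaker) and phrase 2 with an imperfect authentic cadence (stronger): antecedent + consequent = a period.
The two phrases open with different material (m / n), so the period is contrasting.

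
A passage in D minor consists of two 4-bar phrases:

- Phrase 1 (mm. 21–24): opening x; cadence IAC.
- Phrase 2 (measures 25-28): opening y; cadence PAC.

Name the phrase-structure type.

Phrase 1 ends with an imperfect authentic cadence (weaker) and phrase 2 with a perfect authentic cadence (stronger): antecedent + consequent = a period.
The two phrases open with different material (x / y), so the period is contrasting.

contrasting period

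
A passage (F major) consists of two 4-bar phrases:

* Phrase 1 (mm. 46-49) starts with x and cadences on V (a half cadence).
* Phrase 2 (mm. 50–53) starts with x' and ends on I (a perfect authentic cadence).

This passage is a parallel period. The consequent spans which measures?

The antecedent is the phrase ending with the weaker cadence (half cadence, phrase 1) and the consequent the one ending more conclusively (perfect authentic cadence, phrase 2); the consequent is measures 50–53.

measures 50–53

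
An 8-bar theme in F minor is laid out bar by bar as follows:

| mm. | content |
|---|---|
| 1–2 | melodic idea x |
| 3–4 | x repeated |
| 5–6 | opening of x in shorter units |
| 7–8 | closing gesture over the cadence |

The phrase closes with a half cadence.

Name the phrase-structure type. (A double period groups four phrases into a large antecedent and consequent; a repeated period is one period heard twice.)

Basic idea (bars 1–2) + its repetition (measures 3–4) form the presentation; fragmentation and cadence (mm. 5–8) form the continuation — the 8-bar whole is a sentence.

sentence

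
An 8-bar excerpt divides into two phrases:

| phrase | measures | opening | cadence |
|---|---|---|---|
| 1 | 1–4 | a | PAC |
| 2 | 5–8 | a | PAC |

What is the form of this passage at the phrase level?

Both phrases have the same opening (a) and the same cadence (perfect authentic cadence): the second is a restatement, not a consequent, so this is a repeated phrase rather than a period.

repeated phrase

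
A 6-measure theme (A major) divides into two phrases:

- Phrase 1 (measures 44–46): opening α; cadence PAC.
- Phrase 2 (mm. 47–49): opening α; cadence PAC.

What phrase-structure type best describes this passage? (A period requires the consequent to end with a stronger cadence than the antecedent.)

repeated phrase

Both phrases have the same opening (α) and the same cadence (perfect authentic cadence): the second is a restatement, not a consequent, so this is a repeated phrase rather than a period.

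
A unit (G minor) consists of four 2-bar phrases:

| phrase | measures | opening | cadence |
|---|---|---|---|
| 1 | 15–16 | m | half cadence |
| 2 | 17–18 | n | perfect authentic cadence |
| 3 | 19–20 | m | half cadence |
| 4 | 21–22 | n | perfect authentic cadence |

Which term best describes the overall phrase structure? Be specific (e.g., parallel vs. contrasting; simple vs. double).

The cadence pattern HC–PAC–HC–PAC is weak–strong twice, and phrases 3–4 restate phrases 1–2: a period heard twice, not a double period (which would end weakly at phrase 2).

repeated period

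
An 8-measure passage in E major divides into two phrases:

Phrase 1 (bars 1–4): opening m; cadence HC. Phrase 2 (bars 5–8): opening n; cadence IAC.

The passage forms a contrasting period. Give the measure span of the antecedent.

measures 1–4

The phrase ending with the weaker cadence (half cadence) is the antecedent; the one ending more conclusively (imperfect authentic cadence) is the consequent. The antecedent is measures 1–4.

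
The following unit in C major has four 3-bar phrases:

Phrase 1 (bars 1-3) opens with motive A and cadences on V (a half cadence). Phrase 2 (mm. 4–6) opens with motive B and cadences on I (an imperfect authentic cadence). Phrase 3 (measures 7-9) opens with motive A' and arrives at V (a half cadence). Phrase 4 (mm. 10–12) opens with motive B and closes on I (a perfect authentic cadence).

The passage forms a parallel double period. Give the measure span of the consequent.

In a double period the first pair of phrases (ending imperfect authentic cadence) is the large antecedent and the second pair (ending perfect authentic cadence) is the large consequent; the consequent is measures 7–12.

measures 7–12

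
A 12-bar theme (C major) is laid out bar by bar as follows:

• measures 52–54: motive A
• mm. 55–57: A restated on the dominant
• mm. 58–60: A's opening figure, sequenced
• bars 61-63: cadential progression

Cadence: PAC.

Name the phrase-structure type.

sentence

Basic idea (mm. 52–54) + its repetition (measures 55–57) form the presentation; fragmentation and cadence (mm. 58–63) form the continuation — the 12-bar whole is a sentence.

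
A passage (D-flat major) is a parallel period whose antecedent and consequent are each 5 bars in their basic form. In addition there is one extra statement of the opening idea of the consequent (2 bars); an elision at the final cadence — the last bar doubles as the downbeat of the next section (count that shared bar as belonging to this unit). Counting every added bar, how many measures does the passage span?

12 measures

Basic parallel period: 5 + 5 = 10 bars.
10 (basic form) + 2 (extra statement) = 12.
The elision shares a bar with the next section but does not change this unit's count.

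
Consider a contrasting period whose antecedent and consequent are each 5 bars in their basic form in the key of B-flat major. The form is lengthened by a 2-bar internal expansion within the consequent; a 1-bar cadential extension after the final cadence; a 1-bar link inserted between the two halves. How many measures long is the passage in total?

14 measures

Basic contrasting period: 5 + 5 = 10 bars.
10 (basic form) + 2 (internal expansion) + 1 (cadential extension) + 1 (link) = 14.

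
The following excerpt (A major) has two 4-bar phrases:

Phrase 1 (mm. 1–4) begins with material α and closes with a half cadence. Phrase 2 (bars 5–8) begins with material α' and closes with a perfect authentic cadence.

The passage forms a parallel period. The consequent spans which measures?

The antecedent is the phrase ending with the weaker cadence (half cadence, phrase 1) and the consequent the one ending more conclusively (perfect authentic cadence, phrase 2); the consequent is mm. 5–8.

measures 5–8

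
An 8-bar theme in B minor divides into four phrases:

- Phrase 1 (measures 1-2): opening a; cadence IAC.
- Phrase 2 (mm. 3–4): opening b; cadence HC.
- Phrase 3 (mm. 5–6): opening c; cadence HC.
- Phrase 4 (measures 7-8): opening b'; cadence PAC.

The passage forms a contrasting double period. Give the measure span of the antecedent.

In a double period the first pair of phrases (ending half cadence) is the large antecedent and the second pair (ending perfect authentic cadence) is the large consequent; the antecedent is measures 1–4.

measures 1–4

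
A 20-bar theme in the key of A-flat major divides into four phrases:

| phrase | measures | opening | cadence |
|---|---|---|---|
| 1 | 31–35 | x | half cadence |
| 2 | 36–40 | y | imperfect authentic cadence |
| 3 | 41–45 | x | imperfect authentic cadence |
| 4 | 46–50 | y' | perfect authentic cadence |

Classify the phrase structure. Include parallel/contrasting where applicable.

parallel double period

Four phrases in two halves: the first half (mm. 31-40) ends with an imperfect authentic cadence, the second (measures 41-50) with a perfect authentic cadence — a large antecedent–consequent pair, i.e. a double period.
Phrase 3 begins with the same material as phrase 1, making it parallel.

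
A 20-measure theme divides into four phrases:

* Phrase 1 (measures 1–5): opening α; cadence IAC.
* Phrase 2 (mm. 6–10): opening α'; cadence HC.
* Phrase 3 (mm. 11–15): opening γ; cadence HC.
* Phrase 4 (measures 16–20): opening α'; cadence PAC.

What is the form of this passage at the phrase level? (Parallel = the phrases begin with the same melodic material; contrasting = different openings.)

Four phrases in two halves: the first half (measures 1–10) ends with a half cadence, the second (mm. 11–20) with a perfect authentic cadence — a large antecedent–consequent pair, i.e. a double period.
Phrase 3 begins with different material from phrase 1, making it contrasting.

contrasting double period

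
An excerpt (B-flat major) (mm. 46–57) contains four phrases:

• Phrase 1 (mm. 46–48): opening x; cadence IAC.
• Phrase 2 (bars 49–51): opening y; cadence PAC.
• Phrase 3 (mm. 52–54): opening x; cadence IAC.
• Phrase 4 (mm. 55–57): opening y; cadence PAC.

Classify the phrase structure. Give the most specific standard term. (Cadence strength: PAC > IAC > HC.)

The cadence pattern IAC–PAC–IAC–PAC is weak–strong twice, and phrases 3–4 restate phrases 1–2: a period heard twice, not a double period (which would end weakly at phrase 2).

repeated period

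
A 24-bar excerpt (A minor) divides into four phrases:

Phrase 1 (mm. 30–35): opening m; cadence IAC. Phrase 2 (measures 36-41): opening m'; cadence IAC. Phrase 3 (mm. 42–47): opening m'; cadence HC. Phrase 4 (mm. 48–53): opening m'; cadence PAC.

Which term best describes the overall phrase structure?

Four phrases in two halves: the first half (bars 30–41) ends with an imperfect authentic cadence, the second (bars 42-53) with a perfect authentic cadence — a large antecedent–consequent pair, i.e. a double period.
Phrase 3 begins with the same material as phrase 1, making it parallel.

parallel double period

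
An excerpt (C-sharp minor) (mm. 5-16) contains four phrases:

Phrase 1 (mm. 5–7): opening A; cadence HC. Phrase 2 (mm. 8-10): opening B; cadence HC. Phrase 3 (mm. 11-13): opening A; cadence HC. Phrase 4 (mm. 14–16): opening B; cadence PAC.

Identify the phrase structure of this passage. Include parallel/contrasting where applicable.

parallel double period

Four phrases in two halves: the first half (bars 5–10) ends with a half cadence, the second (measures 11-16) with a perfect authentic cadence — a large antecedent–consequent pair, i.e. a double period.
Phrase 3 begins with the same material as phrase 1, making it parallel.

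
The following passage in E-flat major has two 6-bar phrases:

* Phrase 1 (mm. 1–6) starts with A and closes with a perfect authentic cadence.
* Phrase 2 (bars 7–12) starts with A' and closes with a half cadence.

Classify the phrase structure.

The second phrase closes with a half cadence, which is not stronger than the first phrase's perfect authentic cadence; without a weak→strong cadential pair there is no antecedent–consequent relationship, so this is a phrase group rather than a period.

phrase group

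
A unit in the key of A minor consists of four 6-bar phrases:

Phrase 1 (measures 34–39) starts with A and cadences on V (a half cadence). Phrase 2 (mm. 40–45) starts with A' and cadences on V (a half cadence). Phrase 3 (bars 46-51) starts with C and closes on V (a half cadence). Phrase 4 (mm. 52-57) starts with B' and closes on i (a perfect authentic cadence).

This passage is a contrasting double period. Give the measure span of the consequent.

In a double period the four phrases pair into a large antecedent (phrases 1–2, ending half cadence) and a large consequent (phrases 3–4, ending perfect authentic cadence). The consequent spans mm. 46–57.

measures 46–57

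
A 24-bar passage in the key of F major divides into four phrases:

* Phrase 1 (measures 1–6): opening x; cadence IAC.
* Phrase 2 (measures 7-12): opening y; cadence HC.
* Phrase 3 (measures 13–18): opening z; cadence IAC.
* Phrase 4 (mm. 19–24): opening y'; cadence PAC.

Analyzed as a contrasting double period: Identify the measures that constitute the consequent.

In a double period the four phrases pair into a large antecedent (phrases 1–2, ending half cadence) and a large consequent (phrases 3–4, ending perfect authentic cadence). The consequent spans measures 13-24.

measures 13–24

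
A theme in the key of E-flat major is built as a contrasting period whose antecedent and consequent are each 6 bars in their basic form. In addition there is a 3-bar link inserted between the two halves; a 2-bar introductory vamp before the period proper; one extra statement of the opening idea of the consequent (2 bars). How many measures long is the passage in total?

Basic contrasting period: 6 + 6 = 12 bars.
12 (basic form) + 3 (link) + 2 (introduction) + 2 (extra statement) = 19.

19 measures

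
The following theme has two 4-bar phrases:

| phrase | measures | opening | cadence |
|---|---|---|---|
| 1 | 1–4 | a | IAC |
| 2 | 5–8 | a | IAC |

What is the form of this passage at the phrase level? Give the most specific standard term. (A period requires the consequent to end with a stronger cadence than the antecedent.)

repeated phrase

Both phrases have the same opening (a) and the same cadence (imperfect authentic cadence): the second is a restatement, not a consequent, so this is a repeated phrase rather than a period.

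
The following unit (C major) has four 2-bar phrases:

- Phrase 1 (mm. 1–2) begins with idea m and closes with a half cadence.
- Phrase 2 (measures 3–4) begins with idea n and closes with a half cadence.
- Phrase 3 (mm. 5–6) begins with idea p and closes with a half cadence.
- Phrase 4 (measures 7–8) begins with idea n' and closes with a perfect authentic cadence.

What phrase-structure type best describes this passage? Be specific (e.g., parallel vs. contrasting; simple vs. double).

contrasting double period

Four phrases in two halves: the first half (mm. 1–4) ends with a half cadence, the second (mm. 5–8) with a perfect authentic cadence — a large antecedent–consequent pair, i.e. a double period.
Phrase 3 begins with different material from phrase 1, making it contrasting.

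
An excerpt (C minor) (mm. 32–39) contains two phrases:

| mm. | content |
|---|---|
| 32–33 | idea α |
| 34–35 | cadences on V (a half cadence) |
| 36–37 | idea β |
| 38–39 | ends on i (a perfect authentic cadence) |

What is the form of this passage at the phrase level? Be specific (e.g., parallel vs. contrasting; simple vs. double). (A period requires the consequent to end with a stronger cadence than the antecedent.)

contrasting period

Phrase 1 ends with a half cadence (weaker) and phrase 2 with a perfect authentic cadence (stronger): antecedent + consequent = a period.
The two phrases open with different material (α / β), so the period is contrasting.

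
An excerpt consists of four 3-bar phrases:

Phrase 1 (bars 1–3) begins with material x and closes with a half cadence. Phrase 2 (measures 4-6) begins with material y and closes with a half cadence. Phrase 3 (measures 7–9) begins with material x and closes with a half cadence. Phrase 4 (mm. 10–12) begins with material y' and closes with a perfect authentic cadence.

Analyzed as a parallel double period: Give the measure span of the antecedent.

In a double period the four phrases pair into a large antecedent (phrases 1–2, ending half cadence) and a large consequent (phrases 3–4, ending perfect authentic cadence). The antecedent spans mm. 1-6.

measures 1–6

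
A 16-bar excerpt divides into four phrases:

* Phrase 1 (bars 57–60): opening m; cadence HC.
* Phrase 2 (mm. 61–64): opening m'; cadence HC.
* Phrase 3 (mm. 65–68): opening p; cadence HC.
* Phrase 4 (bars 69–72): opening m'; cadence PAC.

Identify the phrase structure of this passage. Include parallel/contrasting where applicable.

contrasting double period

Four phrases in two halves: the first half (measures 57-64) ends with a half cadence, the second (bars 65–72) with a perfect authentic cadence — a large antecedent–consequent pair, i.e. a double period.
Phrase 3 begins with different material from phrase 1, making it contrasting.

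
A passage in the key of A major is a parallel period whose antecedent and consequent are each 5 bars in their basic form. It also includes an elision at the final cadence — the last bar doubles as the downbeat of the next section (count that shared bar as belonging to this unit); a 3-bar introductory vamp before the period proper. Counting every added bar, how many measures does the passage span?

Basic parallel period: 5 + 5 = 10 bars.
10 (basic form) + 3 (introduction) = 13.
The elision shares a bar with the next section but does not change this unit's count.

13 measures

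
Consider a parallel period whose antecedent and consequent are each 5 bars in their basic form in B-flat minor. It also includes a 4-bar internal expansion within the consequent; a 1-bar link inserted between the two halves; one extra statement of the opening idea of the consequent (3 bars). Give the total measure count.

Basic parallel period: 5 + 5 = 10 bars.
10 (basic form) + 4 (internal expansion) + 1 (link) + 3 (extra statement) = 18.

18 measures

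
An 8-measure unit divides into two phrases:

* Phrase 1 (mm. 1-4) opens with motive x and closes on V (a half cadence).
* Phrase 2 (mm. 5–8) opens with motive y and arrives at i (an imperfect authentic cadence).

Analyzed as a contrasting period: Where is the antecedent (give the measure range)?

measures 1–4

The antecedent is the phrase ending with the weaker cadence (half cadence, phrase 1) and the consequent the one ending more conclusively (imperfect authentic cadence, phrase 2); the antecedent is mm. 1–4.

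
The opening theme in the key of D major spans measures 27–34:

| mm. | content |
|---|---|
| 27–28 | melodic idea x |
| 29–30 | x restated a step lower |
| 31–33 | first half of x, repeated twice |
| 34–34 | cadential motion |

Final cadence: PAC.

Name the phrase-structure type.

sentence

Basic idea (measures 27–28) + its repetition (mm. 29–30) form the presentation; fragmentation and cadence (mm. 31–34) form the continuation — the 8-bar whole is a sentence.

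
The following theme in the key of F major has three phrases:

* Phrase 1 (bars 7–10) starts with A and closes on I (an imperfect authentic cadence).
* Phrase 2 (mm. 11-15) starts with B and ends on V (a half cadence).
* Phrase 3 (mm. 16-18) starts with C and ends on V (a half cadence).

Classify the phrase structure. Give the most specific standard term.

The final phrase closes with a half cadence, which is not stronger than the preceding half cadence; the 3 phrases lack an overall antecedent–consequent design and so form a phrase group.

phrase group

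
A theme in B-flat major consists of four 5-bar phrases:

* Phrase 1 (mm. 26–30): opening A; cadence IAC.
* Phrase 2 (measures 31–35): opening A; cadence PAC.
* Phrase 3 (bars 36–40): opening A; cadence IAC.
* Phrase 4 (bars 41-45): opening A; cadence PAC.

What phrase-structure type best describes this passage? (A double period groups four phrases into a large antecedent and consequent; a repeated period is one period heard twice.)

repeated period

The cadence pattern IAC–PAC–IAC–PAC is weak–strong twice, and phrases 3–4 restate phrases 1–2: a period heard twice, not a double period (which would end weakly at phrase 2).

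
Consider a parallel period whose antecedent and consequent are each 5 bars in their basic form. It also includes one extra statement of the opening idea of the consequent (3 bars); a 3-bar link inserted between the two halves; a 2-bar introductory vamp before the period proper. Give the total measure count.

Basic parallel period: 5 + 5 = 10 bars.
10 (basic form) + 3 (extra statement) + 3 (link) + 2 (introduction) = 18.

18 measures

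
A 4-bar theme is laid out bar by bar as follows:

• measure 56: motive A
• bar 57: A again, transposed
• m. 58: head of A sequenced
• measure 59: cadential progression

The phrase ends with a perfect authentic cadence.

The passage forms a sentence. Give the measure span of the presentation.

measures 56–57

The presentation of a sentence is the basic idea (bar 56) plus its repetition (measure 57); the presentation is therefore mm. 56–57.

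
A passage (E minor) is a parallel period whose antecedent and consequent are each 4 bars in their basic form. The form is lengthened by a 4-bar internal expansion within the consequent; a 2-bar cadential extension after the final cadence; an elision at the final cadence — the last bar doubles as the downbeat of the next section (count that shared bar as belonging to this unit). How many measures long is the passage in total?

Basic parallel period: 4 + 4 = 8 bars.
8 (basic form) + 4 (internal expansion) + 2 (cadential extension) = 14.
The elision shares a bar with the next section but does not change this unit's count.

14 measures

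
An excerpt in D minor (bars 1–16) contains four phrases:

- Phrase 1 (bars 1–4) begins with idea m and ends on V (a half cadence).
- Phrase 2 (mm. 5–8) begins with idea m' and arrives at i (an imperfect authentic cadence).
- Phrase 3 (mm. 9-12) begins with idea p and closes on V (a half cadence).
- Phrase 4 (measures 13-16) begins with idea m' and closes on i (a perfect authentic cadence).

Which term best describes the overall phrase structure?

contrasting double period

Four phrases in two halves: the first half (measures 1-8) ends with an imperfect authentic cadence, the second (measures 9–16) with a perfect authentic cadence — a large antecedent–consequent pair, i.e. a double period.
Phrase 3 begins with different material from phrase 1, making it contrasting.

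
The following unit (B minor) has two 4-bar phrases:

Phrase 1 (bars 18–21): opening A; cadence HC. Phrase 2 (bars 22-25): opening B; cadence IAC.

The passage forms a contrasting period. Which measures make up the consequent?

The antecedent is the phrase ending with the weaker cadence (half cadence, phrase 1) and the consequent the one ending more conclusively (imperfect authentic cadence, phrase 2); the consequent is measures 22-25.

measures 22–25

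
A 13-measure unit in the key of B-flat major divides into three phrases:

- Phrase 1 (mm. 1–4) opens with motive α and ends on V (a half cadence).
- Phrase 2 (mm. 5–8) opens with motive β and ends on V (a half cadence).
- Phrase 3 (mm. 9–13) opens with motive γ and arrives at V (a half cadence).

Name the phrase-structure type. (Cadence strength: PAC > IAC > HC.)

phrase group

The final phrase closes with a half cadence, which is not stronger than the preceding half cadence; the 3 phrases lack an overall antecedent–consequent design and so form a phrase group.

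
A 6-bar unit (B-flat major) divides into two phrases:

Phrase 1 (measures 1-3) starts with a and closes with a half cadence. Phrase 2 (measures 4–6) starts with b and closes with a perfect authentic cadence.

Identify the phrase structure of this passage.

Phrase 1 ends with a half cadence (weaker) and phrase 2 with a perfect authentic cadence (stronger): antecedent + consequent = a period.
The two phrases open with different material (a / b), so the period is contrasting.

contrasting period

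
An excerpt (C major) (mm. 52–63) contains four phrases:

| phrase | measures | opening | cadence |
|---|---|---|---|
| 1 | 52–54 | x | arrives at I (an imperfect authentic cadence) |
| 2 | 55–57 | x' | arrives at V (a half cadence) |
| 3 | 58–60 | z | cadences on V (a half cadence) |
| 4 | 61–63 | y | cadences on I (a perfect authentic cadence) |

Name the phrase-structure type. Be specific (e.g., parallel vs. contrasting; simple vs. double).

Four phrases in two halves: the first half (bars 52–57) ends with a half cadence, the second (measures 58–63) with a perfect authentic cadence — a large antecedent–consequent pair, i.e. a double period.
Phrase 3 begins with different material from phrase 1, making it contrasting.

contrasting double period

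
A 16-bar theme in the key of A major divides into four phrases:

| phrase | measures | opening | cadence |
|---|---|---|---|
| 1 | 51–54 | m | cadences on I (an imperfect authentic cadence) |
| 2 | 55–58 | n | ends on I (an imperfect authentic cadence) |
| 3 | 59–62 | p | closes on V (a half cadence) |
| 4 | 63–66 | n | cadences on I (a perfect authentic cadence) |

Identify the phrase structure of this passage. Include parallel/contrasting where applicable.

contrasting double period

Four phrases in two halves: the first half (bars 51-58) ends with an imperfect authentic cadence, the second (bars 59–66) with a perfect authentic cadence — a large antecedent–consequent pair, i.e. a double period.
Phrase 3 begins with different material from phrase 1, making it contrasting.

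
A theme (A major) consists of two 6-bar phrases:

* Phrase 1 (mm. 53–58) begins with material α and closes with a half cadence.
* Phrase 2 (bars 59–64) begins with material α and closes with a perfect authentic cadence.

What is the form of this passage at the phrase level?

Phrase 1 ends with a half cadence (weaker) and phrase 2 with a perfect authentic cadence (stronger): antecedent + consequent = a period.
The two phrases open with the same material (α / α), so the period is parallel.

parallel period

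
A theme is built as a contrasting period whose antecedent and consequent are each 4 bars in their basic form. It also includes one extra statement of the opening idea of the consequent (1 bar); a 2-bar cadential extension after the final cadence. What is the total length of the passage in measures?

11 measures

Basic contrasting period: 4 + 4 = 8 bars.
8 (basic form) + 1 (extra statement) + 2 (cadential extension) = 11.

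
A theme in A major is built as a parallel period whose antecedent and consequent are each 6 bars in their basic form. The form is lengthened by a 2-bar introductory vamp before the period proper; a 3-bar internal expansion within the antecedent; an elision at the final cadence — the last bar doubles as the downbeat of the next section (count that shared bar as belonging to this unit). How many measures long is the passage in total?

17 measures

Basic parallel period: 6 + 6 = 12 bars.
12 (basic form) + 2 (introduction) + 3 (internal expansion) = 17.
The elision shares a bar with the next section but does not change this unit's count.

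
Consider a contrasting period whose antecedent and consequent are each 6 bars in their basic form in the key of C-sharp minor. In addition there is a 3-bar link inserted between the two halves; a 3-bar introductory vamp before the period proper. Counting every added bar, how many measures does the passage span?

18 measures

Basic contrasting period: 6 + 6 = 12 bars.
12 (basic form) + 3 (link) + 3 (introduction) = 18.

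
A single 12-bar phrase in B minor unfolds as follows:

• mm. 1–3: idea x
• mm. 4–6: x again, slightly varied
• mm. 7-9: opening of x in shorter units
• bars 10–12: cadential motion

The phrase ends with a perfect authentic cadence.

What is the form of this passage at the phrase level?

Basic idea (mm. 1-3) + its repetition (mm. 4-6) form the presentation; fragmentation and cadence (bars 7–12) form the continuation — the 12-bar whole is a sentence.

sentence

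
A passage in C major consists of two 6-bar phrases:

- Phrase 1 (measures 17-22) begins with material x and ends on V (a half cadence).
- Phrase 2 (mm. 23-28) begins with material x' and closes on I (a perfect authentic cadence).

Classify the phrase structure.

Phrase 1 ends with a half cadence (weaker) and phrase 2 with a perfect authentic cadence (stronger): antecedent + consequent = a period.
The two phrases open with the same material (x / x'), so the period is parallel.

parallel period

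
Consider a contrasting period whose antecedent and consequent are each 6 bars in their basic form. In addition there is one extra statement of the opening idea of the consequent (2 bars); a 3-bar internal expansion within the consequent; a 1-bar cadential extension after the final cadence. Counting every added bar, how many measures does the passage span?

Basic contrasting period: 6 + 6 = 12 bars.
12 (basic form) + 2 (extra statement) + 3 (internal expansion) + 1 (cadential extension) = 18.

18 measures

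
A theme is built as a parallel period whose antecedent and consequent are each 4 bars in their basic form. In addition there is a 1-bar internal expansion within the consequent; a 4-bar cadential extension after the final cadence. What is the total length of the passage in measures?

Basic parallel period: 4 + 4 = 8 bars.
8 (basic form) + 1 (internal expansion) + 4 (cadential extension) = 13.

13 measures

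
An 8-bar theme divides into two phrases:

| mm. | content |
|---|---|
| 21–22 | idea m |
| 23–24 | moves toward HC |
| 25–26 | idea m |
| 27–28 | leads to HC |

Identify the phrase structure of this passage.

Both phrases have the same opening (m) and the same cadence (half cadence): the second is a restatement, not a consequent, so this is a repeated phrase rather than a period.

repeated phrase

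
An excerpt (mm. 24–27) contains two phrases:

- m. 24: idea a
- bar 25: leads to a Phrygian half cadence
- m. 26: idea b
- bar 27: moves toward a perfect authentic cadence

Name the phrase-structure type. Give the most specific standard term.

contrasting period

Phrase 1 ends with a Phrygian half cadence (weaker) and phrase 2 with a perfect authentic cadence (stronger): antecedent + consequent = a period.
The two phrases open with different material (a / b), so the period is contrasting.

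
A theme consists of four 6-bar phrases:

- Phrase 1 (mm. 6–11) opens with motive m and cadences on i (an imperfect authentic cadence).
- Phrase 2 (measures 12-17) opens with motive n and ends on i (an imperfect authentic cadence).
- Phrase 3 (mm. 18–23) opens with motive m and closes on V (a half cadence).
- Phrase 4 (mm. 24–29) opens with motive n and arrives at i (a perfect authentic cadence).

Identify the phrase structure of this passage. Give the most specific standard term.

Four phrases in two halves: the first half (mm. 6–17) ends with an imperfect authentic cadence, the second (bars 18–29) with a perfect authentic cadence — a large antecedent–consequent pair, i.e. a double period.
Phrase 3 begins with the same material as phrase 1, making it parallel.

parallel double period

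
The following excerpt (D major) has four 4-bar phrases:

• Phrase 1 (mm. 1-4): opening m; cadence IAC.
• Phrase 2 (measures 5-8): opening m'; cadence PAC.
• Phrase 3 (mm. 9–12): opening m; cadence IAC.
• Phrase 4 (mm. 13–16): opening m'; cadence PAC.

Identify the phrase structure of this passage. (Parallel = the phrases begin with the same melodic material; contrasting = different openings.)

The cadence pattern IAC–PAC–IAC–PAC is weak–strong twice, and phrases 3–4 restate phrases 1–2: a period heard twice, not a double period (which would end weakly at phrase 2).

repeated period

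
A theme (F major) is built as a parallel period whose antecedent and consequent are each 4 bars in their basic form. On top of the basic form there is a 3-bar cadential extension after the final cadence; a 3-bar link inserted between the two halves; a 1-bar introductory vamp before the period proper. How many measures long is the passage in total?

15 measures

Basic parallel period: 4 + 4 = 8 bars.
8 (basic form) + 3 (cadential extension) + 3 (link) + 1 (introduction) = 15.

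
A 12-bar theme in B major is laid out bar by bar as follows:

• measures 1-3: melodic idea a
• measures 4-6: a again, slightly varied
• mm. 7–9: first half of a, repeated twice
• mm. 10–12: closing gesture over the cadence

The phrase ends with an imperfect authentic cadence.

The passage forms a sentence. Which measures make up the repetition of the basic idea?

The presentation of a sentence is the basic idea (bars 1-3) plus its repetition (mm. 4–6); the repetition of the basic idea is therefore bars 4–6.

measures 4–6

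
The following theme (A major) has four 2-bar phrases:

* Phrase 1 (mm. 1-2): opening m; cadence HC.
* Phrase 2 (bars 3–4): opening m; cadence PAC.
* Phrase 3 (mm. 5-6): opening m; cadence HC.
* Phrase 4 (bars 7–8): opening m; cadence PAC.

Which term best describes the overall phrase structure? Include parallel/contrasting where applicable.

The cadence pattern HC–PAC–HC–PAC is weak–strong twice, and phrases 3–4 restate phrases 1–2: a period heard twice, not a double period (which would end weakly at phrase 2).

repeated period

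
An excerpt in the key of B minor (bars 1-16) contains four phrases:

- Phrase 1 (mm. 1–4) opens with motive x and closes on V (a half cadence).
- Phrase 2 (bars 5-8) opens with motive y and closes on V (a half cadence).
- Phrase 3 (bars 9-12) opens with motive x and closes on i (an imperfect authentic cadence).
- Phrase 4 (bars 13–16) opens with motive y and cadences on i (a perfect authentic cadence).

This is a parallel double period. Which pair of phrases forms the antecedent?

phrases 1 and 2

In a double period the first pair of phrases (ending half cadence) is the large antecedent and the second pair (ending perfect authentic cadence) is the large consequent; the antecedent is phrases 1 and 2.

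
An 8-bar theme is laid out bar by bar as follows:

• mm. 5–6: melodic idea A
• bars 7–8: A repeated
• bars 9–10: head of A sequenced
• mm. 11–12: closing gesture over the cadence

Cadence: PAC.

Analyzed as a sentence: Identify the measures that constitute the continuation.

After the presentation (mm. 5–8), the continuation covers the fragmentation through the cadence: measures 9–12.

measures 9–12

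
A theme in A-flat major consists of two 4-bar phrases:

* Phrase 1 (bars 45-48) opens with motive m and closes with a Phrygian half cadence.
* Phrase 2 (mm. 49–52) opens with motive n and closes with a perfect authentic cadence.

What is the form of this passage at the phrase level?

contrasting period

Phrase 1 ends with a Phrygian half cadence (weaker) and phrase 2 with a perfect authentic cadence (stronger): antecedent + consequent = a period.
The two phrases open with different material (m / n), so the period is contrasting.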